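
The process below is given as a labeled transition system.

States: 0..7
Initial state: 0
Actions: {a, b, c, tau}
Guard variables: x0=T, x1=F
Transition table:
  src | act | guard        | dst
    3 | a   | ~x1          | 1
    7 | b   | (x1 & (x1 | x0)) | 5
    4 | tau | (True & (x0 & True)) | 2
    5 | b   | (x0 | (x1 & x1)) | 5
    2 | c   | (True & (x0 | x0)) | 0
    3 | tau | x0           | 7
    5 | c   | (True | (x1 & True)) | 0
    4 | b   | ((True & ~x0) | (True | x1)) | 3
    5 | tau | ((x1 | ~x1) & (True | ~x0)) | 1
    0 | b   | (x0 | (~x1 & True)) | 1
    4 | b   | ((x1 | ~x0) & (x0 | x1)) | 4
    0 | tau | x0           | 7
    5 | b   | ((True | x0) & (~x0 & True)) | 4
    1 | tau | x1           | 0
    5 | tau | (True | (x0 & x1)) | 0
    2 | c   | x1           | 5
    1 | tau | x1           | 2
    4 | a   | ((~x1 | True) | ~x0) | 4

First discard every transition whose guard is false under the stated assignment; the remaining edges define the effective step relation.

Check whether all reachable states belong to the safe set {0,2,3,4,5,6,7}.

Safe = {0,2,3,4,5,6,7}
R = {0,1,7}
  0: safe
  1: ✗ unsafe
  7: safe
reach 1 via b — violates

Answer: INVARIANT VIOLATED at state 1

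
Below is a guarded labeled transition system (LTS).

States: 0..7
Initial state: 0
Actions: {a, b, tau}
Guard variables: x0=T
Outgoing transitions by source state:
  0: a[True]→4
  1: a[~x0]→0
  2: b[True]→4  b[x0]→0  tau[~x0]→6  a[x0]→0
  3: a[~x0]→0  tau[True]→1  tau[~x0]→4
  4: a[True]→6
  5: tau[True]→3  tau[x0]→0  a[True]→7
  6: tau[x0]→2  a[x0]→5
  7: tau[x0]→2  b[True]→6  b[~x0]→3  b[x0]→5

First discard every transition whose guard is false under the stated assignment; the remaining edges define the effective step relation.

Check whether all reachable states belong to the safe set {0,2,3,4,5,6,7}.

Inv-set: {0,2,3,4,5,6,7}
R = {0,1,2,3,4,5,6,7}
  0: safe
  1: ✗ unsafe
  2: safe
  3: safe
  4: safe
  5: safe
  6: safe
  7: safe
counterexample path to 1: a·a·a·tau·tau

Answer: INVARIANT VIOLATED at state 1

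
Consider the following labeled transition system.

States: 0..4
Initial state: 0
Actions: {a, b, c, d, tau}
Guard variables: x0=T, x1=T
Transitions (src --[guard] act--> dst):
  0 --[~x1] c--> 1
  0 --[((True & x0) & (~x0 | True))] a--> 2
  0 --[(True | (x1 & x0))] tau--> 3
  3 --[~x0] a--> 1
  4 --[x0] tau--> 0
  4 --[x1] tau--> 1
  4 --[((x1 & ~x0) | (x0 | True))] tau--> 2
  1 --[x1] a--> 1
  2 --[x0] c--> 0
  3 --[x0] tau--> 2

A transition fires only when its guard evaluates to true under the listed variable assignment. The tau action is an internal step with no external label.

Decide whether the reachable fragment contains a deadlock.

Answer: DEADLOCK-FREE

Working:
Reach set: {0,2,3}
  0: a→2  tau→3  [deg 2]
  2: c→0  [deg 1]
  3: tau→2  [deg 1]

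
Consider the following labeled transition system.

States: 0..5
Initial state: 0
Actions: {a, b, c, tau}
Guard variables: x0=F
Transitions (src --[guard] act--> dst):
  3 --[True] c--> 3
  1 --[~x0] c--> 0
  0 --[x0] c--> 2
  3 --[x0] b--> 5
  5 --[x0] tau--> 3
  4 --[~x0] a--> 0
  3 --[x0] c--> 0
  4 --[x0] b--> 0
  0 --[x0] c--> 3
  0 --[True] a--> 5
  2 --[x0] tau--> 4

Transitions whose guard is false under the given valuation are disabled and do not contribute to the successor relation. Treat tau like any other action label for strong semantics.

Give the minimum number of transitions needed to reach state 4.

Breadth-first toward 4:
  L0 = {0}
  L1 = {5}
4 never appears.

Answer: UNREACHABLE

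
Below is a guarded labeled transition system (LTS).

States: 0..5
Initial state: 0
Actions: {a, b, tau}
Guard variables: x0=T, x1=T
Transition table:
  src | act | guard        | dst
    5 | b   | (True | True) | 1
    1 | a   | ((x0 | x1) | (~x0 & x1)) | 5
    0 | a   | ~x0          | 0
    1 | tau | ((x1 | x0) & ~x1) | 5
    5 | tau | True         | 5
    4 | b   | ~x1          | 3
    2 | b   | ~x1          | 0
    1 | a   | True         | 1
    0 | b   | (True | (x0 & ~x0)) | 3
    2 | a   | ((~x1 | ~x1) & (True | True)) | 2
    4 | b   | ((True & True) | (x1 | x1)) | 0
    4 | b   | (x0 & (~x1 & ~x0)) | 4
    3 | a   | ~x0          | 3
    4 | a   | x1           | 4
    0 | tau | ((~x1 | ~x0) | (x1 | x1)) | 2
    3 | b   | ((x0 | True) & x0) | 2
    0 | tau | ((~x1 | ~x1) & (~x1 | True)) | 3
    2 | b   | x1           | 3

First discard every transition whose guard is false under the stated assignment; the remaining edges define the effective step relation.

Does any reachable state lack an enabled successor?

Answer: DEADLOCK-FREE

Analysis:
Reachable = {0,2,3}
  0: b→3  tau→2  [2 exit(s)]
  2: b→3  [1 exit(s)]
  3: b→2  [1 exit(s)]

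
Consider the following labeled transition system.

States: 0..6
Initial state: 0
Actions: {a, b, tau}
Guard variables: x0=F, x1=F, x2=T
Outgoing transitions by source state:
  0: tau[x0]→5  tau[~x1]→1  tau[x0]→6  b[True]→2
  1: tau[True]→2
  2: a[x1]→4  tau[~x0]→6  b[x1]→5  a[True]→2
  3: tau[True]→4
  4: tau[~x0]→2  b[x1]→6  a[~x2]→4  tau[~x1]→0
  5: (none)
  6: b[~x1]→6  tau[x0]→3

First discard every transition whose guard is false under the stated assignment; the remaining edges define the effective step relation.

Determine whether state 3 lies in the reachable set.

Answer: UNREACHABLE

Analysis:
After dropping false guards: 9 live edges.
Layer 0: {0}
Layer 1: {1,2}  total {0,1,2}
Layer 2: {6}  total {0,1,2,6}
Reachable = {0,1,2,6}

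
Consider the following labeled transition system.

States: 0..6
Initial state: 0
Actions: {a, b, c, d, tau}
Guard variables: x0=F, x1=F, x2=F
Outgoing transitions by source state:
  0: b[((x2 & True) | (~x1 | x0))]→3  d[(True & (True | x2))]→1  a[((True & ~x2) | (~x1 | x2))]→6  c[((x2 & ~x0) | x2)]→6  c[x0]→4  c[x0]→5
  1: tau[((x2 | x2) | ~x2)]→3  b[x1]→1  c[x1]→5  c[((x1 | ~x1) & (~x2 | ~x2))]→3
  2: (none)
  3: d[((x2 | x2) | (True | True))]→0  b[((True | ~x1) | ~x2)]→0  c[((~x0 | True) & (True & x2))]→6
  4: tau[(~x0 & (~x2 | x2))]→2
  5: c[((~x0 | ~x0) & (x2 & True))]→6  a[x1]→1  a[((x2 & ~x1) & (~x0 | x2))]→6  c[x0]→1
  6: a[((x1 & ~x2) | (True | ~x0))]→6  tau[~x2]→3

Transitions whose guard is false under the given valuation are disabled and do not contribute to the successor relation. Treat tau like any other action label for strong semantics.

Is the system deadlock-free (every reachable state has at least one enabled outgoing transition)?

Answer: DEADLOCK-FREE

Working:
R = {0,1,3,6}
  0: a→6  b→3  d→1  [3 out]
  1: c→3  tau→3  [2 out]
  3: b→0  d→0  [2 out]
  6: a→6  tau→3  [2 out]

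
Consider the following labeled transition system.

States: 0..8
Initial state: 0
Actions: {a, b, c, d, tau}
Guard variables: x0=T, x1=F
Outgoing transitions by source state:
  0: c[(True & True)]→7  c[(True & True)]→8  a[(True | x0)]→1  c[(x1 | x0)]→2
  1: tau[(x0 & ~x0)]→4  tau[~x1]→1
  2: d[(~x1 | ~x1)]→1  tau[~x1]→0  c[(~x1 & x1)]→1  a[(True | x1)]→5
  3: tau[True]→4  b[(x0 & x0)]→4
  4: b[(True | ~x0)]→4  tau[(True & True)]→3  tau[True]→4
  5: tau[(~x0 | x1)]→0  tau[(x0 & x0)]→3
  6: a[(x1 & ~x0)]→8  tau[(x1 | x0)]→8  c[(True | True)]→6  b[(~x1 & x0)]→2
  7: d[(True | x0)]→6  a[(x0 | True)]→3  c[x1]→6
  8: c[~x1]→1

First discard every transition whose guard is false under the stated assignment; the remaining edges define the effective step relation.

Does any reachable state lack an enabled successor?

Answer: DEADLOCK-FREE

Trace:
R = {0,1,2,3,4,5,6,7,8}
  0: a→1  c→2  c→7  c→8  [deg 4]
  1: tau→1  [deg 1]
  2: a→5  d→1  tau→0  [deg 3]
  3: b→4  tau→4  [deg 2]
  4: b→4  tau→3  tau→4  [deg 3]
  5: tau→3  [deg 1]
  6: b→2  c→6  tau→8  [deg 3]
  7: a→3  d→6  [deg 2]
  8: c→1  [deg 1]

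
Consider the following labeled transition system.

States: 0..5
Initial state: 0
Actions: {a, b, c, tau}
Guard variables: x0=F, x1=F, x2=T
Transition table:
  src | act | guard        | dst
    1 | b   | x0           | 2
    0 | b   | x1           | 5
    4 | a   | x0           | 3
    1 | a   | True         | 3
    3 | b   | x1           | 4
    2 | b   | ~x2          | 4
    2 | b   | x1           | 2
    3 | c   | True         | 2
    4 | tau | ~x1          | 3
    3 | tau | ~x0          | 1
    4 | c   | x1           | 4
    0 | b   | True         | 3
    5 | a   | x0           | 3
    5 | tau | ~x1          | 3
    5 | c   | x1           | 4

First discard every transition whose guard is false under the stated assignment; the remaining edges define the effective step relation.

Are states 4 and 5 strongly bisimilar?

Refine partition for ~:
  π0 = {{0,1,2,3,4,5}}
  π1 = {{0},{1},{2},{3},{4,5}}
stable after 2 split(s): 5 block(s)
[4]={4,5}  [5]={4,5}

Answer: BISIMILAR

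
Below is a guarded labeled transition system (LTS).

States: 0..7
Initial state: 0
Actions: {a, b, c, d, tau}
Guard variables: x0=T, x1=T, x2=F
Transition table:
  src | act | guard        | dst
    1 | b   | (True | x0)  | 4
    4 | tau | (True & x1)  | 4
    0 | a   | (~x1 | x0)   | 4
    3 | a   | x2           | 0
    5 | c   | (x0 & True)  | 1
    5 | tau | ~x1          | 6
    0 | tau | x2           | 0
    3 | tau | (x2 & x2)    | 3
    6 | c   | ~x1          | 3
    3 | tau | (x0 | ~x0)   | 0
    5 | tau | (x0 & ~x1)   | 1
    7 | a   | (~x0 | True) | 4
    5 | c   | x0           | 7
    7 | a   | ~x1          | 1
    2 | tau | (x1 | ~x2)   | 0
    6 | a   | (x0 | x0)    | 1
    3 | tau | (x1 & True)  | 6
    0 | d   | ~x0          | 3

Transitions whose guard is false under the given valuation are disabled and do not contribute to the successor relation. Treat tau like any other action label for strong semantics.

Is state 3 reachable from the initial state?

10 transition(s) survive guard evaluation.
Layer 0: {0}
Layer 1: {4}  now seen {0,4}
R = {0,4}

Answer: UNREACHABLE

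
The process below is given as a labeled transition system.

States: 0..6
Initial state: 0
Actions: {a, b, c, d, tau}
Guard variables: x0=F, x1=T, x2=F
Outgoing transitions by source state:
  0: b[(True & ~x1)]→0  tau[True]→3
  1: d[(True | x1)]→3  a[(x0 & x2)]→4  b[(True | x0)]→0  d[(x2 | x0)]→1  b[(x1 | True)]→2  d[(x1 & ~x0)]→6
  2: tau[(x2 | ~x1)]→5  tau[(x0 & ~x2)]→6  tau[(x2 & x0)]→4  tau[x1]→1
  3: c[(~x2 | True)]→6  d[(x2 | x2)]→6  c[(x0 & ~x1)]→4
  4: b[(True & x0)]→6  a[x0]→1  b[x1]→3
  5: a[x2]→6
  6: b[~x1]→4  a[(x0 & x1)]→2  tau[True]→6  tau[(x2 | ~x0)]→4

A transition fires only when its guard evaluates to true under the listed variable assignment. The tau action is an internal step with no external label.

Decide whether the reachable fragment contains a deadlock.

R = {0,3,4,6}
  0: tau→3  [1 out]
  3: c→6  [1 out]
  4: b→3  [1 out]
  6: tau→4  tau→6  [2 out]

Answer: DEADLOCK-FREE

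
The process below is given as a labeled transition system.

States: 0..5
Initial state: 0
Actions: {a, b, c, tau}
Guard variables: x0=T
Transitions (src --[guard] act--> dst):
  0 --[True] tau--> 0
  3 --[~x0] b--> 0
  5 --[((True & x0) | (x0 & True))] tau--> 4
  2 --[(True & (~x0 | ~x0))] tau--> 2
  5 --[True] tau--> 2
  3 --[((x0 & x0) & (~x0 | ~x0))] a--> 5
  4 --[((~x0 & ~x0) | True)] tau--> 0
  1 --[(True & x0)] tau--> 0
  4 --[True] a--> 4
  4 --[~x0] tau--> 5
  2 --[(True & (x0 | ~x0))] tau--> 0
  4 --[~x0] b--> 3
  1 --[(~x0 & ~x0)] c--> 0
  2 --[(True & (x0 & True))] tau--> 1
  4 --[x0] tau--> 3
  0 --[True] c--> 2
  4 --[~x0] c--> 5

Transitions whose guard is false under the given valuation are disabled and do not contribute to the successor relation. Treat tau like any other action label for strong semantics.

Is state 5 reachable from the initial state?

Guard filter leaves 10 enabled edge(s).
Layer 0: {0}
Layer 1: {2}  total {0,2}
Layer 2: {1}  total {0,1,2}
Reach set: {0,1,2}

Answer: UNREACHABLE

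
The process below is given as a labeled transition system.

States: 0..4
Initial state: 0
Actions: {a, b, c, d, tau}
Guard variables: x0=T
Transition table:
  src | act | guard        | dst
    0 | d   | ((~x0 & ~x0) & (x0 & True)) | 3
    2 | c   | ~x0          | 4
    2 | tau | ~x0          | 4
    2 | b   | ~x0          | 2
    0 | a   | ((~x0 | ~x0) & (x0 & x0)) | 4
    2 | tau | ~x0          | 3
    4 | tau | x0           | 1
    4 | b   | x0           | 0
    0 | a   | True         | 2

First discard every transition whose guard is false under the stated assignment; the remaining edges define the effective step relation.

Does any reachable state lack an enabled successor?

Answer: DEADLOCK at state 2

Trace:
Reach set: {0,2}
  0: a→2  [1 out]
  2: ∅  [deadlock]
Path to 2: a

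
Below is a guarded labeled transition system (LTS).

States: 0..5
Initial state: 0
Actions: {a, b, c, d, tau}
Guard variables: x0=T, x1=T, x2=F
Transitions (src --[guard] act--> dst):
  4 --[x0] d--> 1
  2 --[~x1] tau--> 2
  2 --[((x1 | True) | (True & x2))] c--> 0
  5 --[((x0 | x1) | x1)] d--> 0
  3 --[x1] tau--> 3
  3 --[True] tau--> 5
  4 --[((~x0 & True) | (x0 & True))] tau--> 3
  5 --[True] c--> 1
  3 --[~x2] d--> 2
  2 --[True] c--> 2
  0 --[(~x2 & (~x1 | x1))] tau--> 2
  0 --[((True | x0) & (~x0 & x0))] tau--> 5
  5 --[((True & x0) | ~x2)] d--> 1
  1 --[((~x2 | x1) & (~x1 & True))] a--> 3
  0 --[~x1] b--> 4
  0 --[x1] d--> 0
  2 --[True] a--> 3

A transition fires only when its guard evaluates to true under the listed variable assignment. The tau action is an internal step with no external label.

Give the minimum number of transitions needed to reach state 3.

Layered search for 3:
  L0 = {0}
  L1 = {2}
  L2 = {3}
3 enters at depth 2; path tau·a

Answer: 2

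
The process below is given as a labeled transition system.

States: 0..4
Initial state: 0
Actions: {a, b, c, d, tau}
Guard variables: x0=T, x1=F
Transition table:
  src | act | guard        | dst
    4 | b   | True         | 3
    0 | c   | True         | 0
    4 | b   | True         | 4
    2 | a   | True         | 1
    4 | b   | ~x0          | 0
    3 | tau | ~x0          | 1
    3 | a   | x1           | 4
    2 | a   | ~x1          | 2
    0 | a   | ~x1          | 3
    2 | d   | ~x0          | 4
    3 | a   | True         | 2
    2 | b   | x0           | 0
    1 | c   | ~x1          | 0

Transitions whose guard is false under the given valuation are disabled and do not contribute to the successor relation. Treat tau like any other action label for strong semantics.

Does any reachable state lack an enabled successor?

Reachable = {0,1,2,3}
  0: a→3  c→0  [2 exit(s)]
  1: c→0  [1 exit(s)]
  2: a→1  a→2  b→0  [3 exit(s)]
  3: a→2  [1 exit(s)]

Answer: DEADLOCK-FREE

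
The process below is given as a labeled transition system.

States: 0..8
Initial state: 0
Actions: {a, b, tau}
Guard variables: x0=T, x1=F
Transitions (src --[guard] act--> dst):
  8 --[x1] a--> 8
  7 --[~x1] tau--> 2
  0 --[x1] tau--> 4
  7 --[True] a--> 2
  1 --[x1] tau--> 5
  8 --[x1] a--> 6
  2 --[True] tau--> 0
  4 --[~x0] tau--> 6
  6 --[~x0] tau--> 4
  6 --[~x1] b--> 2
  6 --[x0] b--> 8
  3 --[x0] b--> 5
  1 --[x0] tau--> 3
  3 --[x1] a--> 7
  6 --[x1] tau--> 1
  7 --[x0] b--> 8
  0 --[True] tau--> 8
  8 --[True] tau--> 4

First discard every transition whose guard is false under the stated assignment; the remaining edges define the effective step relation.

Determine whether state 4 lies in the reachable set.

Guard filter leaves 10 enabled edge(s).
depth 0: {0}
depth 1: {8}  now seen {0,8}
depth 2: {4}  now seen {0,4,8}
Reach set: {0,4,8}
Path to 4: tau·tau

Answer: REACHABLE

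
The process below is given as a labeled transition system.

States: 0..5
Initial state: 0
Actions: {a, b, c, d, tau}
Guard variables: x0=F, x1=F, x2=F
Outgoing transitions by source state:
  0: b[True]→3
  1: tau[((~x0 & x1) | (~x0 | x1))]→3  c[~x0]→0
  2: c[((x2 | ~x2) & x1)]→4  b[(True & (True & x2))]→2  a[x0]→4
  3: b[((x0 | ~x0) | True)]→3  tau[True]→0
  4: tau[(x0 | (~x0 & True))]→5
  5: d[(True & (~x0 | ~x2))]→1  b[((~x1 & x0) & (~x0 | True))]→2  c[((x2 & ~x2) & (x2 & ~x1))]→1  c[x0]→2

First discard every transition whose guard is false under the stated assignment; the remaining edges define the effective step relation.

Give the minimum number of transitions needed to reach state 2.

Breadth-first toward 2:
  Layer 0: {0}
  Layer 1: {3}
2 never appears.

Answer: UNREACHABLE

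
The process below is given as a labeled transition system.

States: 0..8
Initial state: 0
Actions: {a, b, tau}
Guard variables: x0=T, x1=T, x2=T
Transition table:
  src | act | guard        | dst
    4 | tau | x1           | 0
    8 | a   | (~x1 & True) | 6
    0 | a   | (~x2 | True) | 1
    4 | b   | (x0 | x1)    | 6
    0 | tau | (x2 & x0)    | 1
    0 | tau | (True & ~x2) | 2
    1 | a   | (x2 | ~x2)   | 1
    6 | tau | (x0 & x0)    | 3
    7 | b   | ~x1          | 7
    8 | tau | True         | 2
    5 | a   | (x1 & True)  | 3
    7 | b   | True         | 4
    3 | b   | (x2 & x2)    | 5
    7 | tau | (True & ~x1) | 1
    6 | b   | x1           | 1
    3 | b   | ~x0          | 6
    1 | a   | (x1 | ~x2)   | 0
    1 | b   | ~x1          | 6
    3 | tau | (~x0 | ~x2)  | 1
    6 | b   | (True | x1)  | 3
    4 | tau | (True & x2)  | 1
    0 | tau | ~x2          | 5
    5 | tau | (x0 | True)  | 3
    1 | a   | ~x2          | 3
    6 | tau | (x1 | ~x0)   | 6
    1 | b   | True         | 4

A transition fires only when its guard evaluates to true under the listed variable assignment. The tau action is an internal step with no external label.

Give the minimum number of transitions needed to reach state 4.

BFS to 4:
  Layer 0: {0}
  Layer 1: {1}
  Layer 2: {4}
first hit 4 at d=2 via a·b

Answer: 2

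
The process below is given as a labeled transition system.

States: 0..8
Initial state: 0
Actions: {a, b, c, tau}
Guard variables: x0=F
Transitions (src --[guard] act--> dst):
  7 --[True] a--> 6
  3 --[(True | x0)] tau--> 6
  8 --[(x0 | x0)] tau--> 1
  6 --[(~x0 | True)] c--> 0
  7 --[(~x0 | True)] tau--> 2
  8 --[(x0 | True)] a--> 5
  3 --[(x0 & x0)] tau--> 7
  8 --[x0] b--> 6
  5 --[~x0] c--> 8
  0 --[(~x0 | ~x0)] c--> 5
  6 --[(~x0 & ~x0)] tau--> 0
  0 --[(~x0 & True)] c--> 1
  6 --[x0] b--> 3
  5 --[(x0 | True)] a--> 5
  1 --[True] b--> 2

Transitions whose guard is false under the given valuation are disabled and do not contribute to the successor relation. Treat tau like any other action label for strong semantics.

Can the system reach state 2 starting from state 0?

11 transition(s) survive guard evaluation.
L0 = {0}
L1 = {1,5}  now seen {0,1,5}
L2 = {2,8}  now seen {0,1,2,5,8}
R = {0,1,2,5,8}
Path to 2: c·b

Answer: REACHABLE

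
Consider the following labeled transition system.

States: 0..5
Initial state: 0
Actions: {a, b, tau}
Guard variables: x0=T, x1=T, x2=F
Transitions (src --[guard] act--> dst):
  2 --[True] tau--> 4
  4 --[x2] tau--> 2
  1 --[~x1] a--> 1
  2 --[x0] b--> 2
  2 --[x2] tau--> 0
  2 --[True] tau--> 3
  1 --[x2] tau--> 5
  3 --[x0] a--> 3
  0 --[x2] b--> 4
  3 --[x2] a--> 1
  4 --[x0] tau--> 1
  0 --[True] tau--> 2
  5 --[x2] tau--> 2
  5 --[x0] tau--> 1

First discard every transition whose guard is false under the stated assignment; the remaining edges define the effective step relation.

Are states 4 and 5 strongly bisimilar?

Answer: BISIMILAR

Analysis:
Compute ~ classes (split until stable):
  π0 = {{0,1,2,3,4,5}}
  π1 = {{0,4,5},{1},{2},{3}}
  π2 = {{0},{1},{2},{3},{4,5}}
Fixed point at round 3; 5 class(es).
class of 4: {4,5}; class of 5: {4,5}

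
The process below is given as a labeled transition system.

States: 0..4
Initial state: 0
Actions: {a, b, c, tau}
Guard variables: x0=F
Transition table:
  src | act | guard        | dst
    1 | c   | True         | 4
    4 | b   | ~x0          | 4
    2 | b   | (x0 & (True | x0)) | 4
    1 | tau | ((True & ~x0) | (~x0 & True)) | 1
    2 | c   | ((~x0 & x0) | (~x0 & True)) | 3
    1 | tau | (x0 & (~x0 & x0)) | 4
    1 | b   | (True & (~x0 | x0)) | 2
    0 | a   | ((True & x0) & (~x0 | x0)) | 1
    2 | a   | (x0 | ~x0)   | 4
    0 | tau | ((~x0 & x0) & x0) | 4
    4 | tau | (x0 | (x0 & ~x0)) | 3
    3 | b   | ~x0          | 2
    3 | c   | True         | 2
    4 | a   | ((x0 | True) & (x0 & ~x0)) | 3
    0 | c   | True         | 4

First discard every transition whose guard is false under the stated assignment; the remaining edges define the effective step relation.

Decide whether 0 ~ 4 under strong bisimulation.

Refine partition for ~:
  π0 = {{0,1,2,3,4}}
  π1 = {{0},{1},{2},{3},{4}}
5 equivalence class(es) (converged in 2)
0∈{0}, 4∈{4}

Answer: NOT BISIMILAR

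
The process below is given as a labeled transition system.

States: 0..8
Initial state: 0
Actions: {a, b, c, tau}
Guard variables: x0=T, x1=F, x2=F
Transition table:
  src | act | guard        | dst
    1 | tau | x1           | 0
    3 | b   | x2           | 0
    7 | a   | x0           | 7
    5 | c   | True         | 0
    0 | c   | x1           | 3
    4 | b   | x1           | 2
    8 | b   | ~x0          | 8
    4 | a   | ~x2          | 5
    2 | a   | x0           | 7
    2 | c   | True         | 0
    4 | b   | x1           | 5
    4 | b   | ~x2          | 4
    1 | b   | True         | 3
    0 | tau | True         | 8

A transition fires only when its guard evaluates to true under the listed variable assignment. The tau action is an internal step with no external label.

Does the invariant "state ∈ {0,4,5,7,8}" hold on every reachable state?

Safe = {0,4,5,7,8}
Reach set: {0,8}
  0: safe
  8: safe

Answer: INVARIANT HOLDS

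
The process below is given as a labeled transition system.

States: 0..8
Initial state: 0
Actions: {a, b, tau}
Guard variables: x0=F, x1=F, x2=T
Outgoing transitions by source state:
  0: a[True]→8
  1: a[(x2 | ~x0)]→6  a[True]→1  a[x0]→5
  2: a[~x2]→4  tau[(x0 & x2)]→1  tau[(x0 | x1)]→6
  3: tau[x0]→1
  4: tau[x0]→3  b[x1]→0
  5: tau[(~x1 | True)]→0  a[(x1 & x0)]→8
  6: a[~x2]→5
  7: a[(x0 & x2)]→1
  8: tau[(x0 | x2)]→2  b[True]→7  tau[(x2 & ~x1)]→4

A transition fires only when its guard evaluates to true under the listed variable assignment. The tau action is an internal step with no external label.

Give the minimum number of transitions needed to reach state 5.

Breadth-first toward 5:
  Layer 0: {0}
  Layer 1: {8}
  Layer 2: {2,4,7}
5 never appears.

Answer: UNREACHABLE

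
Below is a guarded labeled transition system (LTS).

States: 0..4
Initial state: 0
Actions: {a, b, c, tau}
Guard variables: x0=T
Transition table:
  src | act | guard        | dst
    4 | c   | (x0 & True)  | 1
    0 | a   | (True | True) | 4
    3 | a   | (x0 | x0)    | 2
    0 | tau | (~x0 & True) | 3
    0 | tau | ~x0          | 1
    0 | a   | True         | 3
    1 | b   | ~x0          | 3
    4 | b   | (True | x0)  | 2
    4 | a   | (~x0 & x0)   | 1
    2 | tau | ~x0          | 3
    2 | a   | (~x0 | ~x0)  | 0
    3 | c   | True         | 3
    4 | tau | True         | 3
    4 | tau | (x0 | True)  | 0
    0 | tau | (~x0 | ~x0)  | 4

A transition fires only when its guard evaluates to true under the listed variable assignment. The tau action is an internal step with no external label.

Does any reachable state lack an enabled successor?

Reachable = {0,1,2,3,4}
  0: a→3  a→4  [2 out]
  1: ∅  [deadlock]
  2: ∅  [deadlock]
  3: a→2  c→3  [2 out]
  4: b→2  c→1  tau→0  tau→3  [4 out]
trace reaching 1: a·c

Answer: DEADLOCK at state 1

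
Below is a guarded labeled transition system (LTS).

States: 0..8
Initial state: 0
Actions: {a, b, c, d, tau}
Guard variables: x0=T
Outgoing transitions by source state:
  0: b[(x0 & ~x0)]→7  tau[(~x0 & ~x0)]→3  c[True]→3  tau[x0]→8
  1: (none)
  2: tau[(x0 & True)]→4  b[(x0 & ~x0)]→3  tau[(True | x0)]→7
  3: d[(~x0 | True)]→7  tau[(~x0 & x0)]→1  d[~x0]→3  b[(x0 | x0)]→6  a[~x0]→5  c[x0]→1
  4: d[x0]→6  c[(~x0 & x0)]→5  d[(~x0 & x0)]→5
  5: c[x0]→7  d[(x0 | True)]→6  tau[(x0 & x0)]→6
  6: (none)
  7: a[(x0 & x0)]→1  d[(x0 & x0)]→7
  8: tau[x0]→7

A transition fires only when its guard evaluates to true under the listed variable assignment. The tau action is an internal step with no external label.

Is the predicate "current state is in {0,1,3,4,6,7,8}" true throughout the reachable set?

Answer: INVARIANT HOLDS

Working:
Safe = {0,1,3,4,6,7,8}
Reachable = {0,1,3,6,7,8}
  0: ✓
  1: ✓
  3: ✓
  6: ✓
  7: ✓
  8: ✓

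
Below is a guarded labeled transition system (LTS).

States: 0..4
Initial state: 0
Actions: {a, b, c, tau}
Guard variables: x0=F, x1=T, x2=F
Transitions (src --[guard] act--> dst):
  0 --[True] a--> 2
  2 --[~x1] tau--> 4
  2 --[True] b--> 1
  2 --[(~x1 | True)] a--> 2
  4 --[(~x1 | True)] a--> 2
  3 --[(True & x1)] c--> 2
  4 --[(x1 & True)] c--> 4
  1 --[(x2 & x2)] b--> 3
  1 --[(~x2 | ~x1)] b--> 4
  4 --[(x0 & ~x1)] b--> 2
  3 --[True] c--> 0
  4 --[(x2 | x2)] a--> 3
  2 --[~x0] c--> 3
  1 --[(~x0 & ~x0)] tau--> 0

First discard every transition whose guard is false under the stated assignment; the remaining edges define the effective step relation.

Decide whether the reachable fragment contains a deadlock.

Reachable = {0,1,2,3,4}
  0: a→2  [1 exit(s)]
  1: b→4  tau→0  [2 exit(s)]
  2: a→2  b→1  c→3  [3 exit(s)]
  3: c→0  c→2  [2 exit(s)]
  4: a→2  c→4  [2 exit(s)]

Answer: DEADLOCK-FREE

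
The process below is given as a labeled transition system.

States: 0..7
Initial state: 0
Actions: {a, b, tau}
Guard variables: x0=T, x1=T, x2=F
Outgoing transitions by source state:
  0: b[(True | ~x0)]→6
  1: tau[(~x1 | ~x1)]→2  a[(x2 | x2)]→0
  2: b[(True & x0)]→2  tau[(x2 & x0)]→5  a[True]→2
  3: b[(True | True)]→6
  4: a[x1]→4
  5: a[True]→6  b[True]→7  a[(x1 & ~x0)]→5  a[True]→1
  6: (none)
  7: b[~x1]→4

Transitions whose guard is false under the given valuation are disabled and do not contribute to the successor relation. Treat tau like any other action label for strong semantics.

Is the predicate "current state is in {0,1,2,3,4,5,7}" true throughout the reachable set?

Answer: INVARIANT VIOLATED at state 6

Working:
Inv-set: {0,1,2,3,4,5,7}
Reachable = {0,6}
  0: safe
  6: VIOLATES
witness against invariant: b → 6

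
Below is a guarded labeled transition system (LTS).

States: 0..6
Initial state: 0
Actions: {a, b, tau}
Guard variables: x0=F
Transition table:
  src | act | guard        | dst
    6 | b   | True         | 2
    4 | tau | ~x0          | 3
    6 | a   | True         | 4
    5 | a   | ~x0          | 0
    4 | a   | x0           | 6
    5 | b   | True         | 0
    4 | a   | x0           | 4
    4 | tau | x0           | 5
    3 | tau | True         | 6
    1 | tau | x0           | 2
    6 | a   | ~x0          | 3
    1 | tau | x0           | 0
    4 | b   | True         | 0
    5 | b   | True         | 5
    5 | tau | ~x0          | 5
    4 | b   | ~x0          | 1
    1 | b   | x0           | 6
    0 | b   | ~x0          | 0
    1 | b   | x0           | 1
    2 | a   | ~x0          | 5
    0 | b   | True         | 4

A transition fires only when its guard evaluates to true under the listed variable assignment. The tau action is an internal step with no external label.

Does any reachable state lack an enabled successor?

R = {0,1,2,3,4,5,6}
  0: b→0  b→4  [2 exit(s)]
  1: ∅  [deadlock]
  2: a→5  [1 exit(s)]
  3: tau→6  [1 exit(s)]
  4: b→0  b→1  tau→3  [3 exit(s)]
  5: a→0  b→0  b→5  tau→5  [4 exit(s)]
  6: a→3  a→4  b→2  [3 exit(s)]
witness 1: b·b

Answer: DEADLOCK at state 1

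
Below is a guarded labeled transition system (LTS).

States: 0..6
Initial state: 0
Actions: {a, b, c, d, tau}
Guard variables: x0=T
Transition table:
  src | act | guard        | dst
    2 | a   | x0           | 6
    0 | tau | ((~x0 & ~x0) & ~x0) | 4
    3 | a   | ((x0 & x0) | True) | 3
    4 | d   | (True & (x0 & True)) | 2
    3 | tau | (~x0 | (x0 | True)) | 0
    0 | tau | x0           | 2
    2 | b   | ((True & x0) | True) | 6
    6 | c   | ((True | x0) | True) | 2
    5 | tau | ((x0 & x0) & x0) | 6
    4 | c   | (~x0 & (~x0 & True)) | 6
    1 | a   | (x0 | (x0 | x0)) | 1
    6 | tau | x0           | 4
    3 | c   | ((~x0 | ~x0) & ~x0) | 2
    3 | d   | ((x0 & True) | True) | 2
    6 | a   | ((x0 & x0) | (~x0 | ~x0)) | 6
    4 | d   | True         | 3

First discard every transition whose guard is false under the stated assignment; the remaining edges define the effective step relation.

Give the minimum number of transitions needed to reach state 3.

Breadth-first toward 3:
  L0 = {0}
  L1 = {2}
  L2 = {6}
  L3 = {4}
  L4 = {3}
depth(3)=4, e.g. tau·a·tau·d

Answer: 4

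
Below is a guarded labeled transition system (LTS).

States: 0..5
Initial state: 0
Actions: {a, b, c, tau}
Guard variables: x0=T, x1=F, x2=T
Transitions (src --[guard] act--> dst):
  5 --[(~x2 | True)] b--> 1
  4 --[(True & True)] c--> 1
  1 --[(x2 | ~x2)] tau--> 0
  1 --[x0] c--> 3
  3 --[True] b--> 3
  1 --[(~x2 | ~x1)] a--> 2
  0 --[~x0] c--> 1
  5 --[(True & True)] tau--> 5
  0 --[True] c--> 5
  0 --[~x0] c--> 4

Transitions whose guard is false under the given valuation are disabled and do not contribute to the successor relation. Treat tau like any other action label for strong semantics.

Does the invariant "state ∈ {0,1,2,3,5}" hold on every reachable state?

Allowed set {0,1,2,3,5}
Reachable = {0,1,2,3,5}
  0: ok
  1: ok
  2: ok
  3: ok
  5: ok

Answer: INVARIANT HOLDS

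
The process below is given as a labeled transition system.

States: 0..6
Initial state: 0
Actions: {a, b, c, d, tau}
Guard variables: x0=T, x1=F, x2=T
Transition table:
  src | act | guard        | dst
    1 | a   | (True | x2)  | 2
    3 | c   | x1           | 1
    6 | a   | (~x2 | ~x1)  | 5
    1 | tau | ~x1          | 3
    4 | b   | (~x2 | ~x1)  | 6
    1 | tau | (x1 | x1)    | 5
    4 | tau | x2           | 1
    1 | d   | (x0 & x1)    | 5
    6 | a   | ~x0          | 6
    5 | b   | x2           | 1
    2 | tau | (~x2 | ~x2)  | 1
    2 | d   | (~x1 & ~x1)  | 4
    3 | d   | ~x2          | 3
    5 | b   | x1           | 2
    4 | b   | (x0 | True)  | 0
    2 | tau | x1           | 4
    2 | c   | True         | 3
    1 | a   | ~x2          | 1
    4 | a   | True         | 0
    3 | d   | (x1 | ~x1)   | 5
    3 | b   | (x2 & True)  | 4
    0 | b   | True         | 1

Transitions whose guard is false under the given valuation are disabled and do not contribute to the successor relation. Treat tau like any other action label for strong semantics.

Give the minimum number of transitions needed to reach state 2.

Answer: 2

Working:
Breadth-first toward 2:
  Layer 0: {0}
  Layer 1: {1}
  Layer 2: {2,3}
2 enters at depth 2; path b·a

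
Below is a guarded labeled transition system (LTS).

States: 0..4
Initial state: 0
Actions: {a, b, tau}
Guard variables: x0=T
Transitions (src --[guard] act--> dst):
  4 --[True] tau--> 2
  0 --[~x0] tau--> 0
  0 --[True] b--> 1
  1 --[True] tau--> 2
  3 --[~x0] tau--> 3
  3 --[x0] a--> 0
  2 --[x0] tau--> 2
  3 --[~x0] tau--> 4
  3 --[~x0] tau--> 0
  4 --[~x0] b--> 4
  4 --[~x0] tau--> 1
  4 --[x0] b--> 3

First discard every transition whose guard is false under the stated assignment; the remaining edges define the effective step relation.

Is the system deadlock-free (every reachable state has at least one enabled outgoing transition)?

R = {0,1,2}
  0: b→1  [1 out]
  1: tau→2  [1 out]
  2: tau→2  [1 out]

Answer: DEADLOCK-FREE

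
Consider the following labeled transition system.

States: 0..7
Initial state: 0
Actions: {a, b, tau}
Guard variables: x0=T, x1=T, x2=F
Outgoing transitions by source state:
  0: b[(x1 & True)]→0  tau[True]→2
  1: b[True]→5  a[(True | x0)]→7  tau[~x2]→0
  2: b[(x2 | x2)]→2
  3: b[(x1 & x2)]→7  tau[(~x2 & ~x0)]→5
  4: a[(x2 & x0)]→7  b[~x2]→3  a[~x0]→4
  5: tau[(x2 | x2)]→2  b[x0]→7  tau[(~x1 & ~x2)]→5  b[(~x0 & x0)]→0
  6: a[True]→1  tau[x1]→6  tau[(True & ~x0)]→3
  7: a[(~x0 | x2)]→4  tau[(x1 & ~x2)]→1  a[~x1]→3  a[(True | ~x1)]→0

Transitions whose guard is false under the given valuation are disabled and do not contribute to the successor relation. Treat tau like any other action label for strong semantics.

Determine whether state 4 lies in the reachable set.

11 transition(s) survive guard evaluation.
Layer 0: {0}
Layer 1: {2}  cumulative {0,2}
R = {0,2}

Answer: UNREACHABLE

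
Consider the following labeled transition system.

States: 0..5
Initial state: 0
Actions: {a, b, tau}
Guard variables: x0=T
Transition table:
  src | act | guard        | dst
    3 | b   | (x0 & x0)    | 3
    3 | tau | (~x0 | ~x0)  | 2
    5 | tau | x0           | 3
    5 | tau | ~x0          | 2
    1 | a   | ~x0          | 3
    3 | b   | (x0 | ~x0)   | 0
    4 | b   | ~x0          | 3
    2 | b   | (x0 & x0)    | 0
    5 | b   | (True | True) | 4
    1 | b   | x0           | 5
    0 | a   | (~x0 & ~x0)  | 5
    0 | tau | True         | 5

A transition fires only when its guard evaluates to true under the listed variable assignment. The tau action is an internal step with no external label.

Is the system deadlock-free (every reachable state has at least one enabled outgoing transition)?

Answer: DEADLOCK at state 4

Working:
Reach set: {0,3,4,5}
  0: tau→5  [1 out]
  3: b→0  b→3  [2 out]
  4: ∅  [STUCK]
  5: b→4  tau→3  [2 out]
Path to 4: tau·b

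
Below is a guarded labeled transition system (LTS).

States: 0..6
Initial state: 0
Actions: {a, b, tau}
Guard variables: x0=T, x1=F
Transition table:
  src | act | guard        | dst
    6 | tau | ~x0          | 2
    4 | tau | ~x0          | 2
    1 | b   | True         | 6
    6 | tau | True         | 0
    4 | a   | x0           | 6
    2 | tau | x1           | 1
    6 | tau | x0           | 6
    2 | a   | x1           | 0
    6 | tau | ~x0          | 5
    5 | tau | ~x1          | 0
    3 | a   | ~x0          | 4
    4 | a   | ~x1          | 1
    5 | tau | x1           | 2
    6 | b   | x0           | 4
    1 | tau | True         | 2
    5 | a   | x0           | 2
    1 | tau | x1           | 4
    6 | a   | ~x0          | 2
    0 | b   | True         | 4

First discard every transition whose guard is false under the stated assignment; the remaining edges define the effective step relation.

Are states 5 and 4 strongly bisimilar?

Bisimulation quotient by refinement:
  P[0] = {{0,1,2,3,4,5,6}}
  P[1] = {{0},{1,6},{2,3},{4},{5}}
  P[2] = {{0},{1},{2,3},{4},{5},{6}}
Fixed point at round 3; 6 class(es).
[5]={5}  [4]={4}

Answer: NOT BISIMILAR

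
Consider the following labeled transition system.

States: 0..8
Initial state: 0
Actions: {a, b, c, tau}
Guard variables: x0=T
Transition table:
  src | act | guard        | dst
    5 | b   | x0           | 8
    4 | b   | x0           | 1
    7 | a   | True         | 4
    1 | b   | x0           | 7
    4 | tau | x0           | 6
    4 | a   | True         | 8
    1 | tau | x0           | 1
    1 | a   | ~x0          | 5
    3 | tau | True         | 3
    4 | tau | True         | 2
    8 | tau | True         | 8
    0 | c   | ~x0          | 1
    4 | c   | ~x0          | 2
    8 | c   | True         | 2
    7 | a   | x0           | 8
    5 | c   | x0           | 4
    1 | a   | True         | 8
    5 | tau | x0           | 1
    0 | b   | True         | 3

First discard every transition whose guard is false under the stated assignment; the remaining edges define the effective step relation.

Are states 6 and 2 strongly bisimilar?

Bisimulation quotient by refinement:
  round 0: {{0,1,2,3,4,5,6,7,8}}
  round 1: {{0},{1,4},{2,6},{3},{5},{7},{8}}
  round 2: {{0},{1},{2,6},{3},{4},{5},{7},{8}}
Fixed point at round 3; 8 class(es).
6∈{2,6}, 2∈{2,6}

Answer: BISIMILAR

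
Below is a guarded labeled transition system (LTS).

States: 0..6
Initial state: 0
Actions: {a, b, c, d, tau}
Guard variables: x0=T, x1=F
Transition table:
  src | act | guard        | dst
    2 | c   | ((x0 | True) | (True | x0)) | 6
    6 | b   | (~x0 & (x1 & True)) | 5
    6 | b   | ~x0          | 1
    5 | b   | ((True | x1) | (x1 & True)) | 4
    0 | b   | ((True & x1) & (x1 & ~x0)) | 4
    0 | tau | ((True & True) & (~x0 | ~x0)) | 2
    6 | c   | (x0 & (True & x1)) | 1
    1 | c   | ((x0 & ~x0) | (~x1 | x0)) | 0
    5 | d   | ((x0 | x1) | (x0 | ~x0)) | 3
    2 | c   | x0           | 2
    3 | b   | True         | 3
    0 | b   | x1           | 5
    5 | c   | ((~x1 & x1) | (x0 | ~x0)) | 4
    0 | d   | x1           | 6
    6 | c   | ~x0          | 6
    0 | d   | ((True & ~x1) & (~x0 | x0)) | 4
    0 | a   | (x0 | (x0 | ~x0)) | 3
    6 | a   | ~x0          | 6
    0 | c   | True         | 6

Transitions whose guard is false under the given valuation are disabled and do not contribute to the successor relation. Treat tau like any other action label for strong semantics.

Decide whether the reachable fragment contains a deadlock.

Answer: DEADLOCK at state 4

Working:
Reachable = {0,3,4,6}
  0: a→3  c→6  d→4  [3 exit(s)]
  3: b→3  [1 exit(s)]
  4: ∅  [deadlock]
  6: ∅  [deadlock]
trace reaching 4: d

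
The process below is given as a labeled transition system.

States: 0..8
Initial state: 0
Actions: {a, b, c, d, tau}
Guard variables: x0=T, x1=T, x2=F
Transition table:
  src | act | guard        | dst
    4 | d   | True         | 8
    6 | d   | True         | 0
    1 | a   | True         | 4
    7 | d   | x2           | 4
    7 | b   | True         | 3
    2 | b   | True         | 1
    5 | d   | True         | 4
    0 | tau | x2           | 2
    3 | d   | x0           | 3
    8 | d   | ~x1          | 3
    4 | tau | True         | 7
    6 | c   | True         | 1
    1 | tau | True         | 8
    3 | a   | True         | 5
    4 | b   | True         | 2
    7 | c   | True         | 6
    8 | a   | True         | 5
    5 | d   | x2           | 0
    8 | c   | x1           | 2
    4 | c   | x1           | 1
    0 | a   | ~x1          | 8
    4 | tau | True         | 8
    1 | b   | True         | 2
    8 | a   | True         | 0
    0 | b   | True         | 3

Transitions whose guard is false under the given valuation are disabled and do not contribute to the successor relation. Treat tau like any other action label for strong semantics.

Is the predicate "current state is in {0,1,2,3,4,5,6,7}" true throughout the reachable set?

Answer: INVARIANT VIOLATED at state 8

Analysis:
Inv-set: {0,1,2,3,4,5,6,7}
Reachable = {0,1,2,3,4,5,6,7,8}
  0: ok
  1: ok
  2: ok
  3: ok
  4: ok
  5: ok
  6: ok
  7: ok
  8: ✗ unsafe
witness against invariant: b·a·d·d → 8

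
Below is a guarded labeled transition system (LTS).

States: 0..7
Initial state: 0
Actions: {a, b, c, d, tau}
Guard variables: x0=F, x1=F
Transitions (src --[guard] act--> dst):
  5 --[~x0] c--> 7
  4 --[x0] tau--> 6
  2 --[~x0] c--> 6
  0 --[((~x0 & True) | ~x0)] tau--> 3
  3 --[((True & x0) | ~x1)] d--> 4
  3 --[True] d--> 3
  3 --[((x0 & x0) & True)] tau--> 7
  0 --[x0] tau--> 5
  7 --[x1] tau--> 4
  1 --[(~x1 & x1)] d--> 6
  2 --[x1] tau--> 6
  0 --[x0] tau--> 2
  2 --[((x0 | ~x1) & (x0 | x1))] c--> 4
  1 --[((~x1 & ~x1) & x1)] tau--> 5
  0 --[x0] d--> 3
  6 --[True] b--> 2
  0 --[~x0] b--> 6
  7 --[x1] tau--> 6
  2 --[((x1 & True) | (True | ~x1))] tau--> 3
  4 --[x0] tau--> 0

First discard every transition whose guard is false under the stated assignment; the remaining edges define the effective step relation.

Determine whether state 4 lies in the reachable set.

Answer: REACHABLE

Trace:
Guard filter leaves 8 enabled edge(s).
depth 0: {0}
depth 1: {3,6}  cumulative {0,3,6}
depth 2: {2,4}  cumulative {0,2,3,4,6}
Reachable = {0,2,3,4,6}
trace reaching 4: tau·d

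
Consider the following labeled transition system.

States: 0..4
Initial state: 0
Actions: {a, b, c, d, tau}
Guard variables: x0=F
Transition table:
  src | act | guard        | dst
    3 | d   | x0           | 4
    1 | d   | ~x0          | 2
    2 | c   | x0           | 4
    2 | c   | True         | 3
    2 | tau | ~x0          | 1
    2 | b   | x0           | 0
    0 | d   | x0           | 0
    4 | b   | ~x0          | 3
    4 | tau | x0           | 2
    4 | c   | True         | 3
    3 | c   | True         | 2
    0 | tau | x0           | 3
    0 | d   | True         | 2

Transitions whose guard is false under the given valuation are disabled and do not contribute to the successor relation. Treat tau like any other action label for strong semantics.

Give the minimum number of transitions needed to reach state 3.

Answer: 2

Analysis:
Breadth-first toward 3:
  depth 0: {0}
  depth 1: {2}
  depth 2: {1,3}
first hit 3 at d=2 via d·c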